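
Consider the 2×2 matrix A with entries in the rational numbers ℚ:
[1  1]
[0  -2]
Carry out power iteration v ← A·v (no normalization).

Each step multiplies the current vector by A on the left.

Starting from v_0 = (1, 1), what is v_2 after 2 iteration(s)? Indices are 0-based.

v_2 = (0, 4)

v_0 = (1, 1).
v_1 = A·v_0 = (2, -2).
v_2 = A·v_1 = (0, 4).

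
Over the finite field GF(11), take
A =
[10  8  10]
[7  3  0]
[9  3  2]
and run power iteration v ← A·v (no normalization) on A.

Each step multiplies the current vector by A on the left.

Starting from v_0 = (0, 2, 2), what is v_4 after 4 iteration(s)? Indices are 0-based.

v_4 = (10, 7, 4)

v_0 = (0, 2, 2).
v_1 = A·v_0 = (3, 6, 10).
v_2 = A·v_1 = (2, 6, 10).
v_3 = A·v_2 = (3, 10, 1).
v_4 = A·v_3 = (10, 7, 4).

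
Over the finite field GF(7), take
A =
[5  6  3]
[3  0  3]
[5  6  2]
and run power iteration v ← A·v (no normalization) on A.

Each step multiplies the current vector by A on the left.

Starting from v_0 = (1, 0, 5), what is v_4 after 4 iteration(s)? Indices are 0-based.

v_0 = (1, 0, 5).
v_1 = A·v_0 = (6, 4, 1).
v_2 = A·v_1 = (1, 0, 0).
v_3 = A·v_2 = (5, 3, 5).
v_4 = A·v_3 = (2, 2, 4).

v_4 = (2, 2, 4)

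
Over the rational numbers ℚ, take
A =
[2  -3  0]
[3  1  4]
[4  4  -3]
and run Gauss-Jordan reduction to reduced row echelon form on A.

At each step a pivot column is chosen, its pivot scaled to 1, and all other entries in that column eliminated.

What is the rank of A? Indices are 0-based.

pivot(0,0)=2: scale R0 → (1, -3/2, 0)
  clear (1,0): R1 −= (3)R0 → (0, 11/2, 4)
  clear (2,0): R2 −= (4)R0 → (0, 10, -3)
pivot(1,1)=11/2: scale R1 → (0, 1, 8/11)
  clear (0,1): R0 −= (-3/2)R1 → (1, 0, 12/11)
  clear (2,1): R2 −= (10)R1 → (0, 0, -113/11)
pivot(2,2)=-113/11: scale R2 → (0, 0, 1)
  clear (0,2): R0 −= (12/11)R2 → (1, 0, 0)
  clear (1,2): R1 −= (8/11)R2 → (0, 1, 0)

rank = 3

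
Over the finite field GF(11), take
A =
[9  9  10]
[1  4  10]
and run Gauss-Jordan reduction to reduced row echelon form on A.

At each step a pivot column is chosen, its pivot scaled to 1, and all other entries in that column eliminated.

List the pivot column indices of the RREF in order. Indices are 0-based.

pivot(0,0)=9: scale R0 → (1, 1, 6)
  clear (1,0): R1 −= (1)R0 → (0, 3, 4)
pivot(1,1)=3: scale R1 → (0, 1, 5)
  clear (0,1): R0 −= (1)R1 → (1, 0, 1)

pivot columns: 0, 1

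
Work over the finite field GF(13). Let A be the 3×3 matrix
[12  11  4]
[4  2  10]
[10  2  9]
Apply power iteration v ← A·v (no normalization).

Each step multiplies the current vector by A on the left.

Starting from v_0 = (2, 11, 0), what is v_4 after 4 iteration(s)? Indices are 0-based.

v_4 = (1, 9, 2)

v_0 = (2, 11, 0).
v_1 = A·v_0 = (2, 4, 3).
v_2 = A·v_1 = (2, 7, 3).
v_3 = A·v_2 = (9, 0, 9).
v_4 = A·v_3 = (1, 9, 2).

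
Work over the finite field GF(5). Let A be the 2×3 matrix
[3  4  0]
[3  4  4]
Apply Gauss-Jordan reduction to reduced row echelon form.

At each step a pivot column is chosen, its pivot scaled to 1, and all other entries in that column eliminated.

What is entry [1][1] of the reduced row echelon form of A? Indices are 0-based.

[1] R0 /= 3  ⇒  (1, 3, 0)
     R1 -= 3·R0  ⇒  (0, 0, 4)
column 1 empty below row 1
[2] R1 /= 4  ⇒  (0, 0, 1)

M[1][1] = 0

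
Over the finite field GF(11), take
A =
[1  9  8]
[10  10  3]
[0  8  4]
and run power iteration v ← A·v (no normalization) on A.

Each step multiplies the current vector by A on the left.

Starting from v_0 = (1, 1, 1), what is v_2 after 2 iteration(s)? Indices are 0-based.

v_2 = (2, 6, 1)

v_0 = (1, 1, 1).
v_1 = A·v_0 = (7, 1, 1).
v_2 = A·v_1 = (2, 6, 1).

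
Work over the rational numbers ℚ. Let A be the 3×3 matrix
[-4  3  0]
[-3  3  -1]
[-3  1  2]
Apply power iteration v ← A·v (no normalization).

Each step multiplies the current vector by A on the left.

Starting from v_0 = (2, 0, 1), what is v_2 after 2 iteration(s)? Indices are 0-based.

v_2 = (11, 7, 9)

v_0 = (2, 0, 1).
v_1 = A·v_0 = (-8, -7, -4).
v_2 = A·v_1 = (11, 7, 9).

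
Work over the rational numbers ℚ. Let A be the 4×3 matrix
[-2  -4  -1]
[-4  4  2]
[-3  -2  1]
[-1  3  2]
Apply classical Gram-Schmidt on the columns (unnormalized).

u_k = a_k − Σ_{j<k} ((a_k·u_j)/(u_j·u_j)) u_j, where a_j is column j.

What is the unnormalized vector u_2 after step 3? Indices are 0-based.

Step 1: u_0 = a_0 = (-2, -4, -3, -1).
Step 2: u_1 = a_1 − (-1/6)·u_0 = (-13/3, 10/3, -5/2, 17/6).
Step 3: u_2 = a_2 − (-11/30)·u_0 − (17/53)·u_1 = (-91/265, -142/265, 186/265, 192/265).

u_2 = (-91/265, -142/265, 186/265, 192/265)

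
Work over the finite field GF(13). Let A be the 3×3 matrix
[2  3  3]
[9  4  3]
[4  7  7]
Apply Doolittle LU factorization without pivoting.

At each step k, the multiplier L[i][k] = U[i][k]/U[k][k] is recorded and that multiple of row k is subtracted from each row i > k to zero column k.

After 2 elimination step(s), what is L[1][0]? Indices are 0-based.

[col 0] pivot 2
  R1 -= 11*R0 → (0, 10, 9)  (L[1][0] := 11)
  R2 -= 2*R0 → (0, 1, 1)  (L[2][0] := 2)
[col 1] pivot 10
  R2 -= 4*R1 → (0, 0, 4)  (L[2][1] := 4)

L[1][0] = 11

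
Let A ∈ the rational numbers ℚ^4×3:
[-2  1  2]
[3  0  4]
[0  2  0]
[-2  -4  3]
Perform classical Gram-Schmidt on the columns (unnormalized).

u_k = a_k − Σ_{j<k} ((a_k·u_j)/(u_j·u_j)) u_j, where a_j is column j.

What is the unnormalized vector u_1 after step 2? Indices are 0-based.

u_1 = (29/17, -18/17, 2, -56/17)

Step 1: u_0 = a_0 = (-2, 3, 0, -2).
Step 2: u_1 = a_1 − (6/17)·u_0 = (29/17, -18/17, 2, -56/17).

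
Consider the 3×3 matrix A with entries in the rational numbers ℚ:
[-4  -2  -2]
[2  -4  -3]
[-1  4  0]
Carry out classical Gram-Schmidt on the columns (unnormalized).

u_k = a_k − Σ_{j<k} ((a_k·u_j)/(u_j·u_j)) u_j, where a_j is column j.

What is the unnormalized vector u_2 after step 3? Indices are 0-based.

u_2 = (-62/185, -279/185, -62/37)

Step 1: u_0 = a_0 = (-4, 2, -1).
Step 2: u_1 = a_1 − (-4/21)·u_0 = (-58/21, -76/21, 80/21).
Step 3: u_2 = a_2 − (2/21)·u_0 − (86/185)·u_1 = (-62/185, -279/185, -62/37).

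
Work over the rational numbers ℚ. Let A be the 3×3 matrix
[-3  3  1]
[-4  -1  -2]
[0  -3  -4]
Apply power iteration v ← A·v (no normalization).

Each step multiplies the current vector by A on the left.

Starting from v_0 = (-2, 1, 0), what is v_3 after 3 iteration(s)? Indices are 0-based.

v_0 = (-2, 1, 0).
v_1 = A·v_0 = (9, 7, -3).
v_2 = A·v_1 = (-9, -37, -9).
v_3 = A·v_2 = (-93, 91, 147).

v_3 = (-93, 91, 147)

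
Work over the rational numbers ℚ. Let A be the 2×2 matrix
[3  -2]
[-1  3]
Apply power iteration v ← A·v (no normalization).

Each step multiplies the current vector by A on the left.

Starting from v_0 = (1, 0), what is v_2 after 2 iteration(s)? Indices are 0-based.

v_2 = (11, -6)

v_0 = (1, 0).
v_1 = A·v_0 = (3, -1).
v_2 = A·v_1 = (11, -6).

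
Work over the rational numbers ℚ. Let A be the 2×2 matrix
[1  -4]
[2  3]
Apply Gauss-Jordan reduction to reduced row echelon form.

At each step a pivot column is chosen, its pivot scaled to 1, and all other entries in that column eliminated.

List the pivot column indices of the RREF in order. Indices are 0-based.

[1] R0 /= 1  ⇒  (1, -4)
     R1 -= 2·R0  ⇒  (0, 11)
[2] R1 /= 11  ⇒  (0, 1)
     R0 -= -4·R1  ⇒  (1, 0)

pivot columns: 0, 1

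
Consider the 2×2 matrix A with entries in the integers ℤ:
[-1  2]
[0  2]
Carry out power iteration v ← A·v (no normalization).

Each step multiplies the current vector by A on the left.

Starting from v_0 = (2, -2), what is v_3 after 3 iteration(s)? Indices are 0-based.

v_3 = (-14, -16)

v_0 = (2, -2).
v_1 = A·v_0 = (-6, -4).
v_2 = A·v_1 = (-2, -8).
v_3 = A·v_2 = (-14, -16).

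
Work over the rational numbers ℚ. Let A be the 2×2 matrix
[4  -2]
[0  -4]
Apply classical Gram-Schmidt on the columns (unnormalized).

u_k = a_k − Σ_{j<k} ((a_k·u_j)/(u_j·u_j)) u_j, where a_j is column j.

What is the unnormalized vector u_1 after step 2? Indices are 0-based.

Step 1: u_0 = a_0 = (4, 0).
Step 2: u_1 = a_1 − (-1/2)·u_0 = (0, -4).

u_1 = (0, -4)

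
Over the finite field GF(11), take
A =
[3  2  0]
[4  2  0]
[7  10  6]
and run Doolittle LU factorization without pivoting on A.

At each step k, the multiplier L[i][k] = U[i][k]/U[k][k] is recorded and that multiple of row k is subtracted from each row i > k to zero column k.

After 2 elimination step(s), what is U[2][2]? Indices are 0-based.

[col 0] pivot 3
  R1 -= 5*R0 → (0, 3, 0)  (L[1][0] := 5)
  R2 -= 6*R0 → (0, 9, 6)  (L[2][0] := 6)
[col 1] pivot 3
  R2 -= 3*R1 → (0, 0, 6)  (L[2][1] := 3)

U[2][2] = 6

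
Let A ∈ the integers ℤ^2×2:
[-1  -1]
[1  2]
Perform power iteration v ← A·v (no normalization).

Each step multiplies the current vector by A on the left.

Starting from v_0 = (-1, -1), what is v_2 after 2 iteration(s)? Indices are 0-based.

v_2 = (1, -4)

v_0 = (-1, -1).
v_1 = A·v_0 = (2, -3).
v_2 = A·v_1 = (1, -4).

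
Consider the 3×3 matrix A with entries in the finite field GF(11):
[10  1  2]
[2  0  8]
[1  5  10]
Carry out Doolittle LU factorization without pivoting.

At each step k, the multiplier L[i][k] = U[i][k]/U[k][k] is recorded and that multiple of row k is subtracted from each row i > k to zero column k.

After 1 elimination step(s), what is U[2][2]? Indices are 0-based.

U[2][2] = 1

[col 0] pivot 10
  R1 -= 9*R0 → (0, 2, 1)  (L[1][0] := 9)
  R2 -= 10*R0 → (0, 6, 1)  (L[2][0] := 10)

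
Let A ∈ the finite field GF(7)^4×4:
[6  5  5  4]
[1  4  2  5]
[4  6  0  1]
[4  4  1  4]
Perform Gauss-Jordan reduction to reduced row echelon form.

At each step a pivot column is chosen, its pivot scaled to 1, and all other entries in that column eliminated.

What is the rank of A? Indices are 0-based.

[1] R0 /= 6  ⇒  (1, 2, 2, 3)
     R1 -= 1·R0  ⇒  (0, 2, 0, 2)
     R2 -= 4·R0  ⇒  (0, 5, 6, 3)
     R3 -= 4·R0  ⇒  (0, 3, 0, 6)
[2] R1 /= 2  ⇒  (0, 1, 0, 1)
     R0 -= 2·R1  ⇒  (1, 0, 2, 1)
     R2 -= 5·R1  ⇒  (0, 0, 6, 5)
     R3 -= 3·R1  ⇒  (0, 0, 0, 3)
[3] R2 /= 6  ⇒  (0, 0, 1, 2)
     R0 -= 2·R2  ⇒  (1, 0, 0, 4)
[4] R3 /= 3  ⇒  (0, 0, 0, 1)
     R0 -= 4·R3  ⇒  (1, 0, 0, 0)
     R1 -= 1·R3  ⇒  (0, 1, 0, 0)
     R2 -= 2·R3  ⇒  (0, 0, 1, 0)

rank = 4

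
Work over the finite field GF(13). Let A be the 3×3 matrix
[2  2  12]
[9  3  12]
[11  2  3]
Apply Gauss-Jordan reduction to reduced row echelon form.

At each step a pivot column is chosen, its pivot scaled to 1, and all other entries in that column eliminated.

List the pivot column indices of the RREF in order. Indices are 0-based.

pivot(0,0)=2: scale R0 → (1, 1, 6)
  clear (1,0): R1 −= (9)R0 → (0, 7, 10)
  clear (2,0): R2 −= (11)R0 → (0, 4, 2)
pivot(1,1)=7: scale R1 → (0, 1, 7)
  clear (0,1): R0 −= (1)R1 → (1, 0, 12)
  clear (2,1): R2 −= (4)R1 → (0, 0, 0)
col 2: no nonzero at/below row 2; advance.

pivot columns: 0, 1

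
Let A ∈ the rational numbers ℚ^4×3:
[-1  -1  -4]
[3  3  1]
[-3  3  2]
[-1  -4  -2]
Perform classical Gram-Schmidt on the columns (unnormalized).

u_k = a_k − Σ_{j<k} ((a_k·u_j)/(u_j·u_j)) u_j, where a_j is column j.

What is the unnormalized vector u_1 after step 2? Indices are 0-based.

u_1 = (-3/4, 9/4, 15/4, -15/4)

Step 1: u_0 = a_0 = (-1, 3, -3, -1).
Step 2: u_1 = a_1 − (1/4)·u_0 = (-3/4, 9/4, 15/4, -15/4).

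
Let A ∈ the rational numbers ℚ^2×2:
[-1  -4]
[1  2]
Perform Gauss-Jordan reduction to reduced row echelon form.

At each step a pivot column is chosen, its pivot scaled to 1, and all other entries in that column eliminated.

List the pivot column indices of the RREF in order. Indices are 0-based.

pivot(0,0)=-1: scale R0 → (1, 4)
  clear (1,0): R1 −= (1)R0 → (0, -2)
pivot(1,1)=-2: scale R1 → (0, 1)
  clear (0,1): R0 −= (4)R1 → (1, 0)

pivot columns: 0, 1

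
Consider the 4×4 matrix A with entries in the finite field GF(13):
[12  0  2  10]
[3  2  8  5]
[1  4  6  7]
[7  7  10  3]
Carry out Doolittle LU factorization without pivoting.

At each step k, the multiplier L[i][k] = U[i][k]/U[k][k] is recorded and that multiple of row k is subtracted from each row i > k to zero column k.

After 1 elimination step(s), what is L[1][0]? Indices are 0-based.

L[1][0] = 10

[col 0] pivot 12
  R1 -= 10*R0 → (0, 2, 1, 9)  (L[1][0] := 10)
  R2 -= 12*R0 → (0, 4, 8, 4)  (L[2][0] := 12)
  R3 -= 6*R0 → (0, 7, 11, 8)  (L[3][0] := 6)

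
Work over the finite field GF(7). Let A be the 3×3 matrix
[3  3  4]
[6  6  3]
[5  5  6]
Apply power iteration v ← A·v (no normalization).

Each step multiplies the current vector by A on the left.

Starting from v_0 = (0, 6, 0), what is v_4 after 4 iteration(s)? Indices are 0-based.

v_0 = (0, 6, 0).
v_1 = A·v_0 = (4, 1, 2).
v_2 = A·v_1 = (2, 1, 2).
v_3 = A·v_2 = (3, 3, 6).
v_4 = A·v_3 = (0, 5, 3).

v_4 = (0, 5, 3)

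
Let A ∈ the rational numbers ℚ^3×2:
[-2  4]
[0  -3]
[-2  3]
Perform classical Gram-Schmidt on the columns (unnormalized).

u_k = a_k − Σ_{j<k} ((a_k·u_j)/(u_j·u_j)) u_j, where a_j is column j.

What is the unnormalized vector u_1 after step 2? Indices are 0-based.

Step 1: u_0 = a_0 = (-2, 0, -2).
Step 2: u_1 = a_1 − (-7/4)·u_0 = (1/2, -3, -1/2).

u_1 = (1/2, -3, -1/2)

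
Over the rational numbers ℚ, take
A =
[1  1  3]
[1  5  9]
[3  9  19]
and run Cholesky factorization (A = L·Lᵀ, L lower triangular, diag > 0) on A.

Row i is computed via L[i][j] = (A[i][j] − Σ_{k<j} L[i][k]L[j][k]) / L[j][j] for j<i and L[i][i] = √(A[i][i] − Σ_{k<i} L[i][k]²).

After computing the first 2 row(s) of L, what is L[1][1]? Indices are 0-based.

Step 1: L[0][0] = √(1) = 1.
  L[1][0] = (1) / L[0][0] = 1.
Step 2: L[1][1] = √(4) = 2.

L[1][1] = 2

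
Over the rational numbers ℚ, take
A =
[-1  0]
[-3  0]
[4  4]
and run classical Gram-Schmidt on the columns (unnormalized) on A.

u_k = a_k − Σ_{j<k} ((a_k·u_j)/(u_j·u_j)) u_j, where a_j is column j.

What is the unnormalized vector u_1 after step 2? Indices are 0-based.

Step 1: u_0 = a_0 = (-1, -3, 4).
Step 2: u_1 = a_1 − (8/13)·u_0 = (8/13, 24/13, 20/13).

u_1 = (8/13, 24/13, 20/13)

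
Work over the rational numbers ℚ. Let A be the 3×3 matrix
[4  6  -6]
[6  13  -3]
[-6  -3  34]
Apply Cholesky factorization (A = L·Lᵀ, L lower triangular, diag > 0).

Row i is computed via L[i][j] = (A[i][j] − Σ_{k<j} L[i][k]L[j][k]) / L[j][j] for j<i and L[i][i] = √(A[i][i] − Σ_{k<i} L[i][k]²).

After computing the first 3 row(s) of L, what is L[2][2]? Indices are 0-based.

Step 1: L[0][0] = √(4) = 2.
  L[1][0] = (6) / L[0][0] = 3.
Step 2: L[1][1] = √(4) = 2.
  L[2][0] = (-6) / L[0][0] = -3.
  L[2][1] = (6) / L[1][1] = 3.
Step 3: L[2][2] = √(16) = 4.

L[2][2] = 4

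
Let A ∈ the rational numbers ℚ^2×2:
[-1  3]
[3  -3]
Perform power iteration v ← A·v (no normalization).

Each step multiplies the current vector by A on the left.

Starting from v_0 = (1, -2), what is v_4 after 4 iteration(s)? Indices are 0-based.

v_4 = (916, -1272)

v_0 = (1, -2).
v_1 = A·v_0 = (-7, 9).
v_2 = A·v_1 = (34, -48).
v_3 = A·v_2 = (-178, 246).
v_4 = A·v_3 = (916, -1272).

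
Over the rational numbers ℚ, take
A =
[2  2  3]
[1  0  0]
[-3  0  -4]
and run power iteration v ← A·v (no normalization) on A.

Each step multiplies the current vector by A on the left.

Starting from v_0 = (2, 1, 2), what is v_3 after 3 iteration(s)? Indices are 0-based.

v_3 = (56, -14, -38)

v_0 = (2, 1, 2).
v_1 = A·v_0 = (12, 2, -14).
v_2 = A·v_1 = (-14, 12, 20).
v_3 = A·v_2 = (56, -14, -38).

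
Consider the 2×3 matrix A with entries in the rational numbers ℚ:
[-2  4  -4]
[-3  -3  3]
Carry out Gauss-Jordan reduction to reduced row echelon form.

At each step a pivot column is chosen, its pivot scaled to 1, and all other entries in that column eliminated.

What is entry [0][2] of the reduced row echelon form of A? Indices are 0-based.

[1] R0 /= -2  ⇒  (1, -2, 2)
     R1 -= -3·R0  ⇒  (0, -9, 9)
[2] R1 /= -9  ⇒  (0, 1, -1)
     R0 -= -2·R1  ⇒  (1, 0, 0)

M[0][2] = 0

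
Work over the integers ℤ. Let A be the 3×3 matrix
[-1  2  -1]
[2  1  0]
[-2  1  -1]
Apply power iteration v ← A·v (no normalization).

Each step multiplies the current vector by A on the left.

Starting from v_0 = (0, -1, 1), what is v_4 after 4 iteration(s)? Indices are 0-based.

v_0 = (0, -1, 1).
v_1 = A·v_0 = (-3, -1, -2).
v_2 = A·v_1 = (3, -7, 7).
v_3 = A·v_2 = (-24, -1, -20).
v_4 = A·v_3 = (42, -49, 67).

v_4 = (42, -49, 67)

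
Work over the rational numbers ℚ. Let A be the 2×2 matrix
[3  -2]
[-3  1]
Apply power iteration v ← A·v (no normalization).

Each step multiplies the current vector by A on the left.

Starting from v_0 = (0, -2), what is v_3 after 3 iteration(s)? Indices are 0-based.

v_3 = (76, -62)

v_0 = (0, -2).
v_1 = A·v_0 = (4, -2).
v_2 = A·v_1 = (16, -14).
v_3 = A·v_2 = (76, -62).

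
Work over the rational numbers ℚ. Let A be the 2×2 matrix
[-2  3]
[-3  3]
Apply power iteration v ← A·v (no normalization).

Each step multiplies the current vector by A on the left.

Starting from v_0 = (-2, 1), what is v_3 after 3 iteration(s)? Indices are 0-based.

v_0 = (-2, 1).
v_1 = A·v_0 = (7, 9).
v_2 = A·v_1 = (13, 6).
v_3 = A·v_2 = (-8, -21).

v_3 = (-8, -21)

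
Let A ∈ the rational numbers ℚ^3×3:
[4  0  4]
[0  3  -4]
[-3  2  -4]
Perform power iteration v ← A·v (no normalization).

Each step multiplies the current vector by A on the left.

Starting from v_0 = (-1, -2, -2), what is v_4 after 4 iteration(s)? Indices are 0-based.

v_0 = (-1, -2, -2).
v_1 = A·v_0 = (-12, 2, 7).
v_2 = A·v_1 = (-20, -22, 12).
v_3 = A·v_2 = (-32, -114, -32).
v_4 = A·v_3 = (-256, -214, -4).

v_4 = (-256, -214, -4)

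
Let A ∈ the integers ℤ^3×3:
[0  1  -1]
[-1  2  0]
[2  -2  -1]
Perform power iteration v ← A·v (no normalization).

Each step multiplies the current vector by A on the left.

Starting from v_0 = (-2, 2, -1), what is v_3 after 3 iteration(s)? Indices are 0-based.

v_3 = (8, 5, 7)

v_0 = (-2, 2, -1).
v_1 = A·v_0 = (3, 6, -7).
v_2 = A·v_1 = (13, 9, 1).
v_3 = A·v_2 = (8, 5, 7).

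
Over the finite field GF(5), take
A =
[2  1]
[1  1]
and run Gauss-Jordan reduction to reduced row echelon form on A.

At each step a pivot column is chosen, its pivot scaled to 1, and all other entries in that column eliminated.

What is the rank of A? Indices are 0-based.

[1] R0 /= 2  ⇒  (1, 3)
     R1 -= 1·R0  ⇒  (0, 3)
[2] R1 /= 3  ⇒  (0, 1)
     R0 -= 3·R1  ⇒  (1, 0)

rank = 2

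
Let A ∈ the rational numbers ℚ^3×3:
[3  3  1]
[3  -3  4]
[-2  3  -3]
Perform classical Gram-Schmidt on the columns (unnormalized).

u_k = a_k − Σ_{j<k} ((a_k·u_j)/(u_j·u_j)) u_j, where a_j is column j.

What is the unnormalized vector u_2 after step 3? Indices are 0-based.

u_2 = (-1/62, 5/62, 3/31)

Step 1: u_0 = a_0 = (3, 3, -2).
Step 2: u_1 = a_1 − (-3/11)·u_0 = (42/11, -24/11, 27/11).
Step 3: u_2 = a_2 − (21/22)·u_0 − (-15/31)·u_1 = (-1/62, 5/62, 3/31).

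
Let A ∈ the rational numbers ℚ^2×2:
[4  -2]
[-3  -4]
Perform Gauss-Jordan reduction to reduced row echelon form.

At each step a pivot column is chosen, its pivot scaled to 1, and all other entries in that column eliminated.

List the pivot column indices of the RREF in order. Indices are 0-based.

pivot columns: 0, 1

[1] R0 /= 4  ⇒  (1, -1/2)
     R1 -= -3·R0  ⇒  (0, -11/2)
[2] R1 /= -11/2  ⇒  (0, 1)
     R0 -= -1/2·R1  ⇒  (1, 0)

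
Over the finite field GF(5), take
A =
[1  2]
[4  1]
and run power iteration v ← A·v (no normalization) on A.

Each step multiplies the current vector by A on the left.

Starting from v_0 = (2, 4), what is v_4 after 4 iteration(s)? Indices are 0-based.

v_4 = (4, 0)

v_0 = (2, 4).
v_1 = A·v_0 = (0, 2).
v_2 = A·v_1 = (4, 2).
v_3 = A·v_2 = (3, 3).
v_4 = A·v_3 = (4, 0).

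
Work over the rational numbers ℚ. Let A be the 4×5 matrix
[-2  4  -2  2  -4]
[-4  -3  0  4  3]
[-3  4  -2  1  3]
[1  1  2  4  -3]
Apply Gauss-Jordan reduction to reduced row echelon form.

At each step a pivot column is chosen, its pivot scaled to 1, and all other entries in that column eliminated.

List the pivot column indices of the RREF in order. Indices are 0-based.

pivot columns: 0, 1, 2, 3

[1] R0 /= -2  ⇒  (1, -2, 1, -1, 2)
     R1 -= -4·R0  ⇒  (0, -11, 4, 0, 11)
     R2 -= -3·R0  ⇒  (0, -2, 1, -2, 9)
     R3 -= 1·R0  ⇒  (0, 3, 1, 5, -5)
[2] R1 /= -11  ⇒  (0, 1, -4/11, 0, -1)
     R0 -= -2·R1  ⇒  (1, 0, 3/11, -1, 0)
     R2 -= -2·R1  ⇒  (0, 0, 3/11, -2, 7)
     R3 -= 3·R1  ⇒  (0, 0, 23/11, 5, -2)
[3] R2 /= 3/11  ⇒  (0, 0, 1, -22/3, 77/3)
     R0 -= 3/11·R2  ⇒  (1, 0, 0, 1, -7)
     R1 -= -4/11·R2  ⇒  (0, 1, 0, -8/3, 25/3)
     R3 -= 23/11·R2  ⇒  (0, 0, 0, 61/3, -167/3)
[4] R3 /= 61/3  ⇒  (0, 0, 0, 1, -167/61)
     R0 -= 1·R3  ⇒  (1, 0, 0, 0, -260/61)
     R1 -= -8/3·R3  ⇒  (0, 1, 0, 0, 63/61)
     R2 -= -22/3·R3  ⇒  (0, 0, 1, 0, 341/61)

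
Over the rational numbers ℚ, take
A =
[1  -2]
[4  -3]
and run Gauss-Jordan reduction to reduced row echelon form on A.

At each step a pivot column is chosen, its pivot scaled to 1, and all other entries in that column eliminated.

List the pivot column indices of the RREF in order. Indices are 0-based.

pivot(0,0)=1: scale R0 → (1, -2)
  clear (1,0): R1 −= (4)R0 → (0, 5)
pivot(1,1)=5: scale R1 → (0, 1)
  clear (0,1): R0 −= (-2)R1 → (1, 0)

pivot columns: 0, 1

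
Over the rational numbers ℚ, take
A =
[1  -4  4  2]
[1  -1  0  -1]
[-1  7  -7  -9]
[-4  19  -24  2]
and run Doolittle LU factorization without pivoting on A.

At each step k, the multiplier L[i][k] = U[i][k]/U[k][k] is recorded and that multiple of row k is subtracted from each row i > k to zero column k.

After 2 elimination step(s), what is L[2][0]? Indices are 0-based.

L[2][0] = -1

[col 0] pivot 1
  R1 -= 1*R0 → (0, 3, -4, -3)  (L[1][0] := 1)
  R2 -= -1*R0 → (0, 3, -3, -7)  (L[2][0] := -1)
  R3 -= -4*R0 → (0, 3, -8, 10)  (L[3][0] := -4)
[col 1] pivot 3
  R2 -= 1*R1 → (0, 0, 1, -4)  (L[2][1] := 1)
  R3 -= 1*R1 → (0, 0, -4, 13)  (L[3][1] := 1)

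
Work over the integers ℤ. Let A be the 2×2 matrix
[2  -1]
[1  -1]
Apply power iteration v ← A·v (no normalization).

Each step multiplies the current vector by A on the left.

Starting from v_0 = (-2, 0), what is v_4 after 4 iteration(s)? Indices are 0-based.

v_4 = (-16, -6)

v_0 = (-2, 0).
v_1 = A·v_0 = (-4, -2).
v_2 = A·v_1 = (-6, -2).
v_3 = A·v_2 = (-10, -4).
v_4 = A·v_3 = (-16, -6).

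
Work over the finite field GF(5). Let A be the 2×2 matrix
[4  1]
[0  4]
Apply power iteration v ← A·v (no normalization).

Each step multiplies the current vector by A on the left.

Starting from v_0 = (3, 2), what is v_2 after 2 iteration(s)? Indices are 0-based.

v_2 = (4, 2)

v_0 = (3, 2).
v_1 = A·v_0 = (4, 3).
v_2 = A·v_1 = (4, 2).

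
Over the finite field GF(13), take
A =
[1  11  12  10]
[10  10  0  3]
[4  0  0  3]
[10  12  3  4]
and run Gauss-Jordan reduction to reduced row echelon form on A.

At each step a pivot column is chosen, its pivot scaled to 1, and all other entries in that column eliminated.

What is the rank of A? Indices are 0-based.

rank = 4

pivot(0,0)=1: scale R0 → (1, 11, 12, 10)
  clear (1,0): R1 −= (10)R0 → (0, 4, 10, 7)
  clear (2,0): R2 −= (4)R0 → (0, 8, 4, 2)
  clear (3,0): R3 −= (10)R0 → (0, 6, 0, 8)
pivot(1,1)=4: scale R1 → (0, 1, 9, 5)
  clear (0,1): R0 −= (11)R1 → (1, 0, 4, 7)
  clear (2,1): R2 −= (8)R1 → (0, 0, 10, 1)
  clear (3,1): R3 −= (6)R1 → (0, 0, 11, 4)
pivot(2,2)=10: scale R2 → (0, 0, 1, 4)
  clear (0,2): R0 −= (4)R2 → (1, 0, 0, 4)
  clear (1,2): R1 −= (9)R2 → (0, 1, 0, 8)
  clear (3,2): R3 −= (11)R2 → (0, 0, 0, 12)
pivot(3,3)=12: scale R3 → (0, 0, 0, 1)
  clear (0,3): R0 −= (4)R3 → (1, 0, 0, 0)
  clear (1,3): R1 −= (8)R3 → (0, 1, 0, 0)
  clear (2,3): R2 −= (4)R3 → (0, 0, 1, 0)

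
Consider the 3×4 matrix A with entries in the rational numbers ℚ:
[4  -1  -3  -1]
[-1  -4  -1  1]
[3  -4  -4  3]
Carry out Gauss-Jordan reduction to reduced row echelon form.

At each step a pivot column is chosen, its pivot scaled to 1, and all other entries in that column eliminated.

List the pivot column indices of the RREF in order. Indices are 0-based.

pivot columns: 0, 1, 2

[1] R0 /= 4  ⇒  (1, -1/4, -3/4, -1/4)
     R1 -= -1·R0  ⇒  (0, -17/4, -7/4, 3/4)
     R2 -= 3·R0  ⇒  (0, -13/4, -7/4, 15/4)
[2] R1 /= -17/4  ⇒  (0, 1, 7/17, -3/17)
     R0 -= -1/4·R1  ⇒  (1, 0, -11/17, -5/17)
     R2 -= -13/4·R1  ⇒  (0, 0, -7/17, 54/17)
[3] R2 /= -7/17  ⇒  (0, 0, 1, -54/7)
     R0 -= -11/17·R2  ⇒  (1, 0, 0, -37/7)
     R1 -= 7/17·R2  ⇒  (0, 1, 0, 3)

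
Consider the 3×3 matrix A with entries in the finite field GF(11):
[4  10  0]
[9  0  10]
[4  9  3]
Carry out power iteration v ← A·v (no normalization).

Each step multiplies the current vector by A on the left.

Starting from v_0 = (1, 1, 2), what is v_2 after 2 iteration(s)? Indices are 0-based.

v_2 = (5, 8, 0)

v_0 = (1, 1, 2).
v_1 = A·v_0 = (3, 7, 8).
v_2 = A·v_1 = (5, 8, 0).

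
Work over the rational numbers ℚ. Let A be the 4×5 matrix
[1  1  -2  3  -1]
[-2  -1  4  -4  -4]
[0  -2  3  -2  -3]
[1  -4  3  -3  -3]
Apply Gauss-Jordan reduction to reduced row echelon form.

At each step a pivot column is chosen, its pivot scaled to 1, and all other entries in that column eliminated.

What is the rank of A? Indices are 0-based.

step 1: normalize row 0 (÷1) = (1, 1, -2, 3, -1)
  row 1: subtract -2×row0 = (0, 1, 0, 2, -6)
  row 3: subtract 1×row0 = (0, -5, 5, -6, -2)
step 2: normalize row 1 (÷1) = (0, 1, 0, 2, -6)
  row 0: subtract 1×row1 = (1, 0, -2, 1, 5)
  row 2: subtract -2×row1 = (0, 0, 3, 2, -15)
  row 3: subtract -5×row1 = (0, 0, 5, 4, -32)
step 3: normalize row 2 (÷3) = (0, 0, 1, 2/3, -5)
  row 0: subtract -2×row2 = (1, 0, 0, 7/3, -5)
  row 3: subtract 5×row2 = (0, 0, 0, 2/3, -7)
step 4: normalize row 3 (÷2/3) = (0, 0, 0, 1, -21/2)
  row 0: subtract 7/3×row3 = (1, 0, 0, 0, 39/2)
  row 1: subtract 2×row3 = (0, 1, 0, 0, 15)
  row 2: subtract 2/3×row3 = (0, 0, 1, 0, 2)

rank = 4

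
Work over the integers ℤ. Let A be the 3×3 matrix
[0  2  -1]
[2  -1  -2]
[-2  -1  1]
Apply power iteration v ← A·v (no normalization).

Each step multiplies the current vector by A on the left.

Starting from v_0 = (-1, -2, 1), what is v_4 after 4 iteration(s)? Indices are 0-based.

v_0 = (-1, -2, 1).
v_1 = A·v_0 = (-5, -2, 5).
v_2 = A·v_1 = (-9, -18, 17).
v_3 = A·v_2 = (-53, -34, 53).
v_4 = A·v_3 = (-121, -178, 193).

v_4 = (-121, -178, 193)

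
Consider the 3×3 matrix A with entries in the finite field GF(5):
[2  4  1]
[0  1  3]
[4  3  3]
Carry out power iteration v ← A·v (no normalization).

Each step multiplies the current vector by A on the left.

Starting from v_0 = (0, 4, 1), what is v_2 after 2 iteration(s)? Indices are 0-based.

v_0 = (0, 4, 1).
v_1 = A·v_0 = (2, 2, 0).
v_2 = A·v_1 = (2, 2, 4).

v_2 = (2, 2, 4)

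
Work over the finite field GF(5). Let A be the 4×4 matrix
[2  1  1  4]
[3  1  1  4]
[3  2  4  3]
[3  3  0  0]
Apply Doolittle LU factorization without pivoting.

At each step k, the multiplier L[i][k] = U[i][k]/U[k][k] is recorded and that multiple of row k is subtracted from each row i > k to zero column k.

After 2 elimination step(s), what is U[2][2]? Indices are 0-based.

U[2][2] = 2

[col 0] pivot 2
  R1 -= 4*R0 → (0, 2, 2, 3)  (L[1][0] := 4)
  R2 -= 4*R0 → (0, 3, 0, 2)  (L[2][0] := 4)
  R3 -= 4*R0 → (0, 4, 1, 4)  (L[3][0] := 4)
[col 1] pivot 2
  R2 -= 4*R1 → (0, 0, 2, 0)  (L[2][1] := 4)
  R3 -= 2*R1 → (0, 0, 2, 3)  (L[3][1] := 2)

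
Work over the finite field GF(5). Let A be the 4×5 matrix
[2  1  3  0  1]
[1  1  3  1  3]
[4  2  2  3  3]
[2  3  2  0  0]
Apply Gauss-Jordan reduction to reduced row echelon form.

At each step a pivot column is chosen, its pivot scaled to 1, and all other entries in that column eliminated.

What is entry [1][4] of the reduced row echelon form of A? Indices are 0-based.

M[1][4] = 3

pivot(0,0)=2: scale R0 → (1, 3, 4, 0, 3)
  clear (1,0): R1 −= (1)R0 → (0, 3, 4, 1, 0)
  clear (2,0): R2 −= (4)R0 → (0, 0, 1, 3, 1)
  clear (3,0): R3 −= (2)R0 → (0, 2, 4, 0, 4)
pivot(1,1)=3: scale R1 → (0, 1, 3, 2, 0)
  clear (0,1): R0 −= (3)R1 → (1, 0, 0, 4, 3)
  clear (3,1): R3 −= (2)R1 → (0, 0, 3, 1, 4)
pivot(2,2)=1: scale R2 → (0, 0, 1, 3, 1)
  clear (1,2): R1 −= (3)R2 → (0, 1, 0, 3, 2)
  clear (3,2): R3 −= (3)R2 → (0, 0, 0, 2, 1)
pivot(3,3)=2: scale R3 → (0, 0, 0, 1, 3)
  clear (0,3): R0 −= (4)R3 → (1, 0, 0, 0, 1)
  clear (1,3): R1 −= (3)R3 → (0, 1, 0, 0, 3)
  clear (2,3): R2 −= (3)R3 → (0, 0, 1, 0, 2)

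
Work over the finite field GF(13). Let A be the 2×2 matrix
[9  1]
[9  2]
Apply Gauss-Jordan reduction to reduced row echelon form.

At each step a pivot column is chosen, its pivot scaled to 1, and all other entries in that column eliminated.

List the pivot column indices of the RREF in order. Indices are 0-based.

[1] R0 /= 9  ⇒  (1, 3)
     R1 -= 9·R0  ⇒  (0, 1)
[2] R1 /= 1  ⇒  (0, 1)
     R0 -= 3·R1  ⇒  (1, 0)

pivot columns: 0, 1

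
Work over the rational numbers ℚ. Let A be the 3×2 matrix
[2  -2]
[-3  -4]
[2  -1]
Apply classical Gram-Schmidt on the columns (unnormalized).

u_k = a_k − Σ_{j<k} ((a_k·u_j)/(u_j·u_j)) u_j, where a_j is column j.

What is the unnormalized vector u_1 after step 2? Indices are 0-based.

Step 1: u_0 = a_0 = (2, -3, 2).
Step 2: u_1 = a_1 − (6/17)·u_0 = (-46/17, -50/17, -29/17).

u_1 = (-46/17, -50/17, -29/17)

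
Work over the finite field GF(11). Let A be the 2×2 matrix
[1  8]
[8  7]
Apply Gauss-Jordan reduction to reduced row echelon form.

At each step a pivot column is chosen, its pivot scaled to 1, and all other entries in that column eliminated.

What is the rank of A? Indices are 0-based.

rank = 2

[1] R0 /= 1  ⇒  (1, 8)
     R1 -= 8·R0  ⇒  (0, 9)
[2] R1 /= 9  ⇒  (0, 1)
     R0 -= 8·R1  ⇒  (1, 0)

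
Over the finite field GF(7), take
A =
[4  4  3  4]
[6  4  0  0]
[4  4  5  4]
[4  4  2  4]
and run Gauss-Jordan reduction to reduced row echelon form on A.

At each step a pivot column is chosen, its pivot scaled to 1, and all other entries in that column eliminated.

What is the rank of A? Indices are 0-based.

pivot(0,0)=4: scale R0 → (1, 1, 6, 1)
  clear (1,0): R1 −= (6)R0 → (0, 5, 6, 1)
  clear (2,0): R2 −= (4)R0 → (0, 0, 2, 0)
  clear (3,0): R3 −= (4)R0 → (0, 0, 6, 0)
pivot(1,1)=5: scale R1 → (0, 1, 4, 3)
  clear (0,1): R0 −= (1)R1 → (1, 0, 2, 5)
pivot(2,2)=2: scale R2 → (0, 0, 1, 0)
  clear (0,2): R0 −= (2)R2 → (1, 0, 0, 5)
  clear (1,2): R1 −= (4)R2 → (0, 1, 0, 3)
  clear (3,2): R3 −= (6)R2 → (0, 0, 0, 0)
col 3: no nonzero at/below row 3; advance.

rank = 3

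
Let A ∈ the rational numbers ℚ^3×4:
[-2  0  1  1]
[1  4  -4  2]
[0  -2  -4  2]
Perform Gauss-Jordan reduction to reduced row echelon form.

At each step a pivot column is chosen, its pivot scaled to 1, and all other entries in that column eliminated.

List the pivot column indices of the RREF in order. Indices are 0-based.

pivot columns: 0, 1, 2

pivot(0,0)=-2: scale R0 → (1, 0, -1/2, -1/2)
  clear (1,0): R1 −= (1)R0 → (0, 4, -7/2, 5/2)
pivot(1,1)=4: scale R1 → (0, 1, -7/8, 5/8)
  clear (2,1): R2 −= (-2)R1 → (0, 0, -23/4, 13/4)
pivot(2,2)=-23/4: scale R2 → (0, 0, 1, -13/23)
  clear (0,2): R0 −= (-1/2)R2 → (1, 0, 0, -18/23)
  clear (1,2): R1 −= (-7/8)R2 → (0, 1, 0, 3/23)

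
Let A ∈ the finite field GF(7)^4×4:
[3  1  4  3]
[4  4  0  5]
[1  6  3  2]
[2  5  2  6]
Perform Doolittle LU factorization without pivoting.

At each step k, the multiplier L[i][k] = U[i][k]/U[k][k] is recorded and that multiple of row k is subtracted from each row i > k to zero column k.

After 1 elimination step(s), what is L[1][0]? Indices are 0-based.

k=0: U[0][0]=3
  eliminate (1,0): mult=6, new row 1: (0, 5, 4, 1); set L[1][0]=6
  eliminate (2,0): mult=5, new row 2: (0, 1, 4, 1); set L[2][0]=5
  eliminate (3,0): mult=3, new row 3: (0, 2, 4, 4); set L[3][0]=3

L[1][0] = 6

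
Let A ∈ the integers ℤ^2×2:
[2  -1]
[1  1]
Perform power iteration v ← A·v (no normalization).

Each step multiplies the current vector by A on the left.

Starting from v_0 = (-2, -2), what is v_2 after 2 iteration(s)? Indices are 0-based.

v_0 = (-2, -2).
v_1 = A·v_0 = (-2, -4).
v_2 = A·v_1 = (0, -6).

v_2 = (0, -6)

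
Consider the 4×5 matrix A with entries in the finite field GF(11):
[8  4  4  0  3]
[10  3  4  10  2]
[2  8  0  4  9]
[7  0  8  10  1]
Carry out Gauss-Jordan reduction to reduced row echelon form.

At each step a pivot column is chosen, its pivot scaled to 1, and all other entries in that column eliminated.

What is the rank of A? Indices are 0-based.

rank = 4

step 1: normalize row 0 (÷8) = (1, 6, 6, 0, 10)
  row 1: subtract 10×row0 = (0, 9, 10, 10, 1)
  row 2: subtract 2×row0 = (0, 7, 10, 4, 0)
  row 3: subtract 7×row0 = (0, 2, 10, 10, 8)
step 2: normalize row 1 (÷9) = (0, 1, 6, 6, 5)
  row 0: subtract 6×row1 = (1, 0, 3, 8, 2)
  row 2: subtract 7×row1 = (0, 0, 1, 6, 9)
  row 3: subtract 2×row1 = (0, 0, 9, 9, 9)
step 3: normalize row 2 (÷1) = (0, 0, 1, 6, 9)
  row 0: subtract 3×row2 = (1, 0, 0, 1, 8)
  row 1: subtract 6×row2 = (0, 1, 0, 3, 6)
  row 3: subtract 9×row2 = (0, 0, 0, 10, 5)
step 4: normalize row 3 (÷10) = (0, 0, 0, 1, 6)
  row 0: subtract 1×row3 = (1, 0, 0, 0, 2)
  row 1: subtract 3×row3 = (0, 1, 0, 0, 10)
  row 2: subtract 6×row3 = (0, 0, 1, 0, 6)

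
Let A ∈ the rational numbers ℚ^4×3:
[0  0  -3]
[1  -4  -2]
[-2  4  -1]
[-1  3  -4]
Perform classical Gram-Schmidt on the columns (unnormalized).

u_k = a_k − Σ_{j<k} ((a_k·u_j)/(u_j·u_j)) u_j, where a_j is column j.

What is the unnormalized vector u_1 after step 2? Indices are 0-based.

Step 1: u_0 = a_0 = (0, 1, -2, -1).
Step 2: u_1 = a_1 − (-5/2)·u_0 = (0, -3/2, -1, 1/2).

u_1 = (0, -3/2, -1, 1/2)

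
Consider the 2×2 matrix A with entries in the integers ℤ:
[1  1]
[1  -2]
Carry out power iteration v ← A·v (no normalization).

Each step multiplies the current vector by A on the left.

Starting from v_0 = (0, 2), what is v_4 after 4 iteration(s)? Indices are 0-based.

v_4 = (-14, 52)

v_0 = (0, 2).
v_1 = A·v_0 = (2, -4).
v_2 = A·v_1 = (-2, 10).
v_3 = A·v_2 = (8, -22).
v_4 = A·v_3 = (-14, 52).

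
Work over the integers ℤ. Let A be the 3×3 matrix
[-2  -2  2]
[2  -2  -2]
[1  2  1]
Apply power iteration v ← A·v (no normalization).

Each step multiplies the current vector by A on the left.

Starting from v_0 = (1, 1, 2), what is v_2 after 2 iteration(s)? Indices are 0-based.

v_2 = (18, -2, -3)

v_0 = (1, 1, 2).
v_1 = A·v_0 = (0, -4, 5).
v_2 = A·v_1 = (18, -2, -3).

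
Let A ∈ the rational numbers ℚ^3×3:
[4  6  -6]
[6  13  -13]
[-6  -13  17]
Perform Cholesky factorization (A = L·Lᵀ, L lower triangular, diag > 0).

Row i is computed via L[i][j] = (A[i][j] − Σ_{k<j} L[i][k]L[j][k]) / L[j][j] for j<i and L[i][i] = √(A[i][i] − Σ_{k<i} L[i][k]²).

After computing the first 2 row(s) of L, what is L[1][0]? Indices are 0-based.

L[1][0] = 3

Step 1: L[0][0] = √(4) = 2.
  L[1][0] = (6) / L[0][0] = 3.
Step 2: L[1][1] = √(4) = 2.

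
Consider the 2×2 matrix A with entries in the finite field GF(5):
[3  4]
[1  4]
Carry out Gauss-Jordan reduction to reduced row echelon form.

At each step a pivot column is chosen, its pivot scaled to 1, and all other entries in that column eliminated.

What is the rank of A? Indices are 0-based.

pivot(0,0)=3: scale R0 → (1, 3)
  clear (1,0): R1 −= (1)R0 → (0, 1)
pivot(1,1)=1: scale R1 → (0, 1)
  clear (0,1): R0 −= (3)R1 → (1, 0)

rank = 2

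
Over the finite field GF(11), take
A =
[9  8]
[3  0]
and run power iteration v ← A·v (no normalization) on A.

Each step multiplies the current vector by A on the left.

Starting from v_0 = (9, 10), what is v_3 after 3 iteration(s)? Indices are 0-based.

v_3 = (6, 1)

v_0 = (9, 10).
v_1 = A·v_0 = (7, 5).
v_2 = A·v_1 = (4, 10).
v_3 = A·v_2 = (6, 1).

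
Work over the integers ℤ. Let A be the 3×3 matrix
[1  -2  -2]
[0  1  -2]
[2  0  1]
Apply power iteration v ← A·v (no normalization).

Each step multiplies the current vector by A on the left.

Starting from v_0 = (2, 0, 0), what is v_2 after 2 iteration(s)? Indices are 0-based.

v_2 = (-6, -8, 8)

v_0 = (2, 0, 0).
v_1 = A·v_0 = (2, 0, 4).
v_2 = A·v_1 = (-6, -8, 8).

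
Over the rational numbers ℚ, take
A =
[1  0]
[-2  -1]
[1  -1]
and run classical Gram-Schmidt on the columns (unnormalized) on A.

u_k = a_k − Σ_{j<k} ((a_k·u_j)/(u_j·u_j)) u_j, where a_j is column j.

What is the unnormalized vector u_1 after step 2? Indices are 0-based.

u_1 = (-1/6, -2/3, -7/6)

Step 1: u_0 = a_0 = (1, -2, 1).
Step 2: u_1 = a_1 − (1/6)·u_0 = (-1/6, -2/3, -7/6).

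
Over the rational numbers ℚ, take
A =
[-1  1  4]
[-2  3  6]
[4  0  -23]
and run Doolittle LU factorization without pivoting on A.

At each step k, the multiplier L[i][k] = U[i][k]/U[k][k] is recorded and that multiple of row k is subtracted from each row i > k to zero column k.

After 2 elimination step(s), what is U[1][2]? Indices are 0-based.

k=0: U[0][0]=-1
  eliminate (1,0): mult=2, new row 1: (0, 1, -2); set L[1][0]=2
  eliminate (2,0): mult=-4, new row 2: (0, 4, -7); set L[2][0]=-4
k=1: U[1][1]=1
  eliminate (2,1): mult=4, new row 2: (0, 0, 1); set L[2][1]=4

U[1][2] = -2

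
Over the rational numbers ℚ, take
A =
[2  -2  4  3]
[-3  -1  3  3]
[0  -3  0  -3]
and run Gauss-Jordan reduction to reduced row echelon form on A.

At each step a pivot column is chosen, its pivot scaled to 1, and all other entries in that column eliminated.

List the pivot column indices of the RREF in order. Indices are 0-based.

pivot columns: 0, 1, 2

step 1: normalize row 0 (÷2) = (1, -1, 2, 3/2)
  row 1: subtract -3×row0 = (0, -4, 9, 15/2)
step 2: normalize row 1 (÷-4) = (0, 1, -9/4, -15/8)
  row 0: subtract -1×row1 = (1, 0, -1/4, -3/8)
  row 2: subtract -3×row1 = (0, 0, -27/4, -69/8)
step 3: normalize row 2 (÷-27/4) = (0, 0, 1, 23/18)
  row 0: subtract -1/4×row2 = (1, 0, 0, -1/18)
  row 1: subtract -9/4×row2 = (0, 1, 0, 1)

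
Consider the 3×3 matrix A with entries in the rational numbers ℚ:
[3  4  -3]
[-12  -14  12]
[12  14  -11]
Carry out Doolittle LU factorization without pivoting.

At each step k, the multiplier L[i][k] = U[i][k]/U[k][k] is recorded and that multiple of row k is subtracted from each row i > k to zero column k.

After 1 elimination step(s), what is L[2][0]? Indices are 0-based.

L[2][0] = 4

k=0: U[0][0]=3
  eliminate (1,0): mult=-4, new row 1: (0, 2, 0); set L[1][0]=-4
  eliminate (2,0): mult=4, new row 2: (0, -2, 1); set L[2][0]=4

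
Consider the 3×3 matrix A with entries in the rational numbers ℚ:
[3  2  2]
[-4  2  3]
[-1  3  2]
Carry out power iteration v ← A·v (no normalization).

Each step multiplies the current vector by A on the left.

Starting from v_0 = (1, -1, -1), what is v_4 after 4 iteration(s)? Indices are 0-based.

v_4 = (-1087, 447, -177)

v_0 = (1, -1, -1).
v_1 = A·v_0 = (-1, -9, -6).
v_2 = A·v_1 = (-33, -32, -38).
v_3 = A·v_2 = (-239, -46, -139).
v_4 = A·v_3 = (-1087, 447, -177).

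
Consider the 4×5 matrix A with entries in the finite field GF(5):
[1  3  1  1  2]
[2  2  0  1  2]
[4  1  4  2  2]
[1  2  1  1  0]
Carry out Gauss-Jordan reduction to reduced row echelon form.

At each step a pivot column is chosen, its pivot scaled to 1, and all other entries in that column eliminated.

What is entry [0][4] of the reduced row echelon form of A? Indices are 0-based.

M[0][4] = 3

pivot(0,0)=1: scale R0 → (1, 3, 1, 1, 2)
  clear (1,0): R1 −= (2)R0 → (0, 1, 3, 4, 3)
  clear (2,0): R2 −= (4)R0 → (0, 4, 0, 3, 4)
  clear (3,0): R3 −= (1)R0 → (0, 4, 0, 0, 3)
pivot(1,1)=1: scale R1 → (0, 1, 3, 4, 3)
  clear (0,1): R0 −= (3)R1 → (1, 0, 2, 4, 3)
  clear (2,1): R2 −= (4)R1 → (0, 0, 3, 2, 2)
  clear (3,1): R3 −= (4)R1 → (0, 0, 3, 4, 1)
pivot(2,2)=3: scale R2 → (0, 0, 1, 4, 4)
  clear (0,2): R0 −= (2)R2 → (1, 0, 0, 1, 0)
  clear (1,2): R1 −= (3)R2 → (0, 1, 0, 2, 1)
  clear (3,2): R3 −= (3)R2 → (0, 0, 0, 2, 4)
pivot(3,3)=2: scale R3 → (0, 0, 0, 1, 2)
  clear (0,3): R0 −= (1)R3 → (1, 0, 0, 0, 3)
  clear (1,3): R1 −= (2)R3 → (0, 1, 0, 0, 2)
  clear (2,3): R2 −= (4)R3 → (0, 0, 1, 0, 1)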